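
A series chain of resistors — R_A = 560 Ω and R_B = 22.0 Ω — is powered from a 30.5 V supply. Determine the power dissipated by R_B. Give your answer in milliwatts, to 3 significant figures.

Since the resistors are in series they all carry the loop current I = V/R_total; the power in any one is I²R.
R_total = 560 + 22.0 = 582.0 Ω
I = V / R_total = 30.5 / 582.0 = 0.05241 A
P_R_B = I² × R_B = (0.05241)² × 22.0 = 0.06042 W

60.4 mW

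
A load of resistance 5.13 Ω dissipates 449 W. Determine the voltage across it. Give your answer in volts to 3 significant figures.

The two known quantities fix the third via V = √(P R).
V = √(449 × 5.13) = 47.99 V

48.0 V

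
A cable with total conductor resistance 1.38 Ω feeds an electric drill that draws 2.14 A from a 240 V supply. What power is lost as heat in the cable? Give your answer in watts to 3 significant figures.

Line loss is just I²R for the cable — we know both I and R_line directly.
The cable carries the full 2.14 A.
P_line = I² R_line = (2.140)² × 1.38 = 6.320 W

6.32 W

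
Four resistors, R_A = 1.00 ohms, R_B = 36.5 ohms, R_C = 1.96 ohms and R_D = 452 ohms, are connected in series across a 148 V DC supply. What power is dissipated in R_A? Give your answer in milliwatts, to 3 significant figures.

90.7 mW

The current is common to all series resistors; compute it, then apply P = I²R for the target.
R_total = 1.00 + 36.5 + 1.96 + 452 = 491.5 Ω
I = V / R_total = 148 / 491.5 = 0.3011 A
P_R_A = I² × R_A = (0.3011)² × 1.00 = 0.09069 W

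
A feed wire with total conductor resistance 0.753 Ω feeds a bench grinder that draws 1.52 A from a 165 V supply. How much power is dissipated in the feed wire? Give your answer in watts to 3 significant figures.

1.74 W

Line loss is just I²R for the cable — we know both I and R_line directly.
The feed wire carries the full 1.52 A.
P_line = I² R_line = (1.520)² × 0.753 = 1.740 W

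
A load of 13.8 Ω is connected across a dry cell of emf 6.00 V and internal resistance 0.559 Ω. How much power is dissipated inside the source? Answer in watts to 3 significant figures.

r is in series with the load, so it carries the full circuit current — the loss in it is I²r.
I = ε / (r + R) = 6.00 / (0.559 + 13.8) = 0.4179 A
P_int = I² r = (0.4179)² × 0.559 = 0.09760 W

0.0976 W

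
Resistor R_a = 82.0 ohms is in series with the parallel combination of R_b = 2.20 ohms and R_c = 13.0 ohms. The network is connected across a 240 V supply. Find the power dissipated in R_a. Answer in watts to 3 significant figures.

First combine the parallel branches into one equivalent R_p, then R_a + R_p is a series pair.
R_p = (2.20×13.0)/(2.20+13.0) = 1.882 Ω
R_total = 82.0 + 1.882 = 83.88 Ω
I = V / R_total = 240 / 83.88 = 2.861 A
All the current flows through R_a; use P = I²R.
P_R_a = (2.861)² × 82.0 = 671.3 W

671 W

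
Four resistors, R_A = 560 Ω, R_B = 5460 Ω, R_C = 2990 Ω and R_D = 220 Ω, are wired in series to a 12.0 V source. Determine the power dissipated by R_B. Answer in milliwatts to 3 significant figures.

9.23 mW

Since the resistors are in series they all carry the loop current I = V/R_total; the power in any one is I²R.
R_total = 560 + 5460 + 2990 + 220 = 9230 Ω
I = V / R_total = 12.0 / 9230 = 0.001300 A
P_R_B = I² × R_B = (0.001300)² × 5460 = 0.009229 W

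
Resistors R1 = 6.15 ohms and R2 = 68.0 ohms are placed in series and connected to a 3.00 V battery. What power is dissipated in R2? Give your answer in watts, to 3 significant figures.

Since the resistors are in series they all carry the loop current I = V/R_total; the power in any one is I²R.
R_total = 6.15 + 68.0 = 74.15 Ω
I = V / R_total = 3.00 / 74.15 = 0.04046 A
P_R2 = I² × R2 = (0.04046)² × 68.0 = 0.1113 W

0.111 W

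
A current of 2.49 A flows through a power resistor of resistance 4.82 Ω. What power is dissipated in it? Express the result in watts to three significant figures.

29.9 W

Knowing I and R, the power is just I²R — no need to find V first.
P = (2.490 A)² × 4.82 Ω = 29.88 W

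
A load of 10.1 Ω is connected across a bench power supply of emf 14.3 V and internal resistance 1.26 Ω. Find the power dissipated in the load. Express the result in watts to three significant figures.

With r and R in series, I = ε/(r+R); the load dissipates I²R.
I = ε / (r + R) = 14.3 / (1.26 + 10.1) = 1.259 A
P_load = I² R = (1.259)² × 10.1 = 16.00 W

16.0 W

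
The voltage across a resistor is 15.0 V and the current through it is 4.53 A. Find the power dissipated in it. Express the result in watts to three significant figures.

68.0 W

Since both terminal voltage and current are stated, P = V I gives the power in one step.
P = 15.0 V × 4.530 A = 67.95 W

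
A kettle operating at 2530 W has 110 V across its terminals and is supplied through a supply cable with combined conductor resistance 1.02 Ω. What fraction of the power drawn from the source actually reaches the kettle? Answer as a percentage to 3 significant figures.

82.4 %

I = P / V = 2530 / 110 = 23.00 A through the supply cable.
P_line = I² R_line = (23.00)² × 1.02 = 539.6 W
P_source = P_load + P_line = 2530 + 539.6 = 3070 W
η = P_load / P_source = 2530 / 3070 = 0.8242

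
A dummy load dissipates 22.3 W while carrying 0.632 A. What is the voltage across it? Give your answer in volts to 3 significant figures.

Inverting the appropriate power form: V = P / I.
V = 22.3 / 0.6320 = 35.28 V

35.3 V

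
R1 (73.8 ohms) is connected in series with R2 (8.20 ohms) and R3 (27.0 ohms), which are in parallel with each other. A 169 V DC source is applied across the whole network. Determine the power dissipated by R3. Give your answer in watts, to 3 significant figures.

Reduce the parallel pair to R_p first; the network is then a simple series string.
R_p = (8.20×27.0)/(8.20+27.0) = 6.290 Ω
R_total = 73.8 + 6.290 = 80.09 Ω
I = V / R_total = 169 / 80.09 = 2.110 A
Voltage across the parallel pair: V_p = I × R_p = 2.110 × 6.290 = 13.27 V
R3 is across V_p, so use P = V²/R for that branch.
P_R3 = (13.27)² / 27.0 = 6.524 W

6.52 W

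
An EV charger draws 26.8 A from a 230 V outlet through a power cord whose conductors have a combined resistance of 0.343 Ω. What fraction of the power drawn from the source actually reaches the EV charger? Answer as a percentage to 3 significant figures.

The power cord carries the full 26.8 A.
P_line = I² R_line = (26.80)² × 0.343 = 246.4 W
P_source = V I = 230 × 26.80 = 6164 W; P_load = 5918 W
η = P_load / P_source = 5918 / 6164 = 0.9600

96.0 %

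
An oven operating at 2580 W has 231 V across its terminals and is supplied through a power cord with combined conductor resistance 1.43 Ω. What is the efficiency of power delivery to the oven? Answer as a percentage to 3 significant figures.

93.5 %

I = P / V = 2580 / 231 = 11.17 A through the power cord.
P_line = I² R_line = (11.17)² × 1.43 = 178.4 W
P_source = P_load + P_line = 2580 + 178.4 = 2758 W
η = P_load / P_source = 2580 / 2758 = 0.9353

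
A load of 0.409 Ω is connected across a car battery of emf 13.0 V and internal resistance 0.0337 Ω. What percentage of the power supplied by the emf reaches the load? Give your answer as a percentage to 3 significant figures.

92.4 %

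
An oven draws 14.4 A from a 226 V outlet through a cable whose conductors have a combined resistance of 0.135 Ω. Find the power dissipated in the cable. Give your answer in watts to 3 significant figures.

28.0 W

The cable is a series resistance carrying the load current; its dissipation is I²R_line.
The cable carries the full 14.4 A.
P_line = I² R_line = (14.40)² × 0.135 = 27.99 W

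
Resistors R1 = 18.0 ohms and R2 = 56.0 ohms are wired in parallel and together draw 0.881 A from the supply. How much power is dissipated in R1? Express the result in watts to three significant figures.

We need the common branch voltage; get it from I_total × R_eq, then P = V²/R for the branch.
1/R_eq = 1/18.0 + 1/56.0 ⇒ R_eq = 13.62 Ω
V = I_total × R_eq = 0.8810 × 13.62 = 12.00 V
P_R1 = V² / R1 = (12.00)² / 18.0 = 8.001 W

8.00 W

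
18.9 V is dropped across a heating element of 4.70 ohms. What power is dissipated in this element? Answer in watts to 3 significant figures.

76.0 W

We know the drop across the element and its resistance — P = V²/R, one step.
P = (18.9 V)² / 4.70 Ω = 76.00 W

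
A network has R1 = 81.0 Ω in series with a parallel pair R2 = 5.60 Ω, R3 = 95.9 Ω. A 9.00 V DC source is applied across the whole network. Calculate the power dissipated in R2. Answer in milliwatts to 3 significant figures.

Replace R2 and R3 with their parallel equivalent so the circuit becomes R1 in series with R_p.
R_p = (5.60×95.9)/(5.60+95.9) = 5.291 Ω
R_total = 81.0 + 5.291 = 86.29 Ω
I = V / R_total = 9.00 / 86.29 = 0.1043 A
Voltage across the parallel pair: V_p = I × R_p = 0.1043 × 5.291 = 0.5518 V
R2 sees V_p directly, so P = V_p² / R2.
P_R2 = (0.5518)² / 5.60 = 0.05438 W

54.4 mW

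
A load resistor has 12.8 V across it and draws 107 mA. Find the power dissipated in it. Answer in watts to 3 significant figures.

1.37 W

Since both terminal voltage and current are stated, P = V I gives the power in one step.
P = 12.8 V × 0.1070 A = 1.370 W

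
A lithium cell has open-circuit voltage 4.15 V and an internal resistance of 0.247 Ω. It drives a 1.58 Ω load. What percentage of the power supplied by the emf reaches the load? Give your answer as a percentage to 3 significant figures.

The source delivers εI, of which I²R reaches the load and I²r is lost; since I is common, η = R/(R+r).
η = R / (R + r) = 1.58 / (1.58 + 0.247) = 0.8648

86.5 %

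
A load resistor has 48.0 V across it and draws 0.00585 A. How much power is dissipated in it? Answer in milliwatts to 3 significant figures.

281 mW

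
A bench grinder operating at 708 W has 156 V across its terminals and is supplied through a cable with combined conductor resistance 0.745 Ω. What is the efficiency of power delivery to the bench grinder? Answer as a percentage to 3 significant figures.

97.9 %

I = P / V = 708 / 156 = 4.538 A through the cable.
P_line = I² R_line = (4.538)² × 0.745 = 15.35 W
P_source = P_load + P_line = 708.0 + 15.35 = 723.3 W
η = P_load / P_source = 708.0 / 723.3 = 0.9788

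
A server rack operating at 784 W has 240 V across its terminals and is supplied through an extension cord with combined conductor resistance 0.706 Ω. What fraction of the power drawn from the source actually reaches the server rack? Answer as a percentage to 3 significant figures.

99.0 %

I = P / V = 784 / 240 = 3.267 A through the extension cord.
P_line = I² R_line = (3.267)² × 0.706 = 7.534 W
P_source = P_load + P_line = 784.0 + 7.534 = 791.5 W
η = P_load / P_source = 784.0 / 791.5 = 0.9905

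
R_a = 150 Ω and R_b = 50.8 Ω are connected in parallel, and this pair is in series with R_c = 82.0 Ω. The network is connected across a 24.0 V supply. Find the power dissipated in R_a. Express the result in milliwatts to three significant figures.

384 mW

Combine R_a and R_b into their parallel equivalent first, reducing the network to two series resistors.
R_p = (150×50.8)/(150+50.8) = 37.95 Ω
R_total = R_p + 82.0 = 37.95 + 82.0 = 119.9 Ω
I = V / R_total = 24.0 / 119.9 = 0.2001 A
Voltage across the parallel pair: V_p = I × R_p = 0.2001 × 37.95 = 7.593 V
R_a has V_p across it, so P = V_p²/R_a.
P_R_a = (7.593)² / 150 = 0.3843 W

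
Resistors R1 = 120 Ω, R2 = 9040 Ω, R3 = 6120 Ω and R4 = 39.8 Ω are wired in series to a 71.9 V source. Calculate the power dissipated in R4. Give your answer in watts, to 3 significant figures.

Since the resistors are in series they all carry the loop current I = V/R_total; the power in any one is I²R.
R_total = 120 + 9040 + 6120 + 39.8 = 15320 Ω
I = V / R_total = 71.9 / 15320 = 0.004693 A
P_R4 = I² × R4 = (0.004693)² × 39.8 = 0.0008767 W

0.000877 W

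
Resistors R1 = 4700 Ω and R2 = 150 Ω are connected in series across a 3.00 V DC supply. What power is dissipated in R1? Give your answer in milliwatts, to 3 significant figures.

1.80 mW

Every series element carries the same I. Get I from the total resistance, then P = I² × R1.
R_total = 4700 + 150 = 4850 Ω
I = V / R_total = 3.00 / 4850 = 0.0006186 A
P_R1 = I² × R1 = (0.0006186)² × 4700 = 0.001798 W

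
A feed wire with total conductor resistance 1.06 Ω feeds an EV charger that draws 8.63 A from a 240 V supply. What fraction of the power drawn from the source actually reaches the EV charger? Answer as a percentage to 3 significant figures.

The feed wire carries the full 8.63 A.
P_line = I² R_line = (8.630)² × 1.06 = 78.95 W
P_source = V I = 240 × 8.630 = 2071 W; P_load = 1992 W
η = P_load / P_source = 1992 / 2071 = 0.9619

96.2 %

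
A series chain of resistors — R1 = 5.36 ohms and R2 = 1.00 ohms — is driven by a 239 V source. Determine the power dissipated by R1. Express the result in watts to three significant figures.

7570 W

Since the resistors are in series they all carry the loop current I = V/R_total; the power in any one is I²R.
R_total = 5.36 + 1.00 = 6.360 Ω
I = V / R_total = 239 / 6.360 = 37.58 A
P_R1 = I² × R1 = (37.58)² × 5.36 = 7569 W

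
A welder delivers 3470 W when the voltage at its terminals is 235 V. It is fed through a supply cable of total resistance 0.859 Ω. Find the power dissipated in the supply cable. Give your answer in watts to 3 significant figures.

Line loss is just I²R for the cable — we know both I and R_line directly.
I = P / V = 3470 / 235 = 14.77 A through the supply cable.
P_line = I² R_line = (14.77)² × 0.859 = 187.3 W

187 W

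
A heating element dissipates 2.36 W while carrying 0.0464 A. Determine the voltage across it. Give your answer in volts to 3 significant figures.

50.9 V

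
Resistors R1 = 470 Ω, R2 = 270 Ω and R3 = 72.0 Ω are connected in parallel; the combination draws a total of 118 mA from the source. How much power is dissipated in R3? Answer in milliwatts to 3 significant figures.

497 mW

The branches share the same voltage, but only the total current is given — find V from the equivalent resistance first.
1/R_eq = 1/470 + 1/270 + 1/72.0 ⇒ R_eq = 50.71 Ω
V = I_total × R_eq = 0.1180 × 50.71 = 5.984 V
P_R3 = V² / R3 = (5.984)² / 72.0 = 0.4973 W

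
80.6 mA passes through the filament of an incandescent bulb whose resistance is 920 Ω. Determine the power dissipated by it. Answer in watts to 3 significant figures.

5.98 W

With I and R stated, P = I²R applies in one step.
P = (0.08060 A)² × 920 Ω = 5.977 W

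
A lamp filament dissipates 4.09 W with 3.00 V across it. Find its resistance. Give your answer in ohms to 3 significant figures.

Inverting the appropriate power form: R = V² / P.
R = (3.00)² / 4.09 = 2.200 Ω

2.20 Ω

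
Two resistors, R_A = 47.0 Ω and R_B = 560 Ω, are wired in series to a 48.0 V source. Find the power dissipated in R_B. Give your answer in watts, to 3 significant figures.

3.50 W

The current is common to all series resistors; compute it, then apply P = I²R for the target.
R_total = 47.0 + 560 = 607.0 Ω
I = V / R_total = 48.0 / 607.0 = 0.07908 A
P_R_B = I² × R_B = (0.07908)² × 560 = 3.502 W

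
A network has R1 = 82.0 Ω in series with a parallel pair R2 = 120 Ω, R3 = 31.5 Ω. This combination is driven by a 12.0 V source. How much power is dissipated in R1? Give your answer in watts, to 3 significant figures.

First combine the parallel branches into one equivalent R_p, then R1 + R_p is a series pair.
R_p = (120×31.5)/(120+31.5) = 24.95 Ω
R_total = 82.0 + 24.95 = 107.0 Ω
I = V / R_total = 12.0 / 107.0 = 0.1122 A
The full supply current passes through R1: P = I²R.
P_R1 = (0.1122)² × 82.0 = 1.032 W

1.03 W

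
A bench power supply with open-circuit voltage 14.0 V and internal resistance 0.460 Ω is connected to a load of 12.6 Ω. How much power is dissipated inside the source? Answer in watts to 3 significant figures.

0.529 W

r is in series with the load, so it carries the full circuit current — the loss in it is I²r.
I = ε / (r + R) = 14.0 / (0.460 + 12.6) = 1.072 A
P_int = I² r = (1.072)² × 0.460 = 0.5286 W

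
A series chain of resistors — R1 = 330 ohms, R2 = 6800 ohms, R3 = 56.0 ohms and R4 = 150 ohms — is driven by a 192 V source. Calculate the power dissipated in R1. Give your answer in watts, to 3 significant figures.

In a series string the same current flows through every resistor — find that current, then P = I²R for the one we want.
R_total = 330 + 6800 + 56.0 + 150 = 7336 Ω
I = V / R_total = 192 / 7336 = 0.02617 A
P_R1 = I² × R1 = (0.02617)² × 330 = 0.2260 W

0.226 W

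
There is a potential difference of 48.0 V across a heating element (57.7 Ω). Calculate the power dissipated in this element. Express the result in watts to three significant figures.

39.9 W

With V across and R both known, P = V²/R gives the dissipation directly.
P = (48.0 V)² / 57.7 Ω = 39.93 W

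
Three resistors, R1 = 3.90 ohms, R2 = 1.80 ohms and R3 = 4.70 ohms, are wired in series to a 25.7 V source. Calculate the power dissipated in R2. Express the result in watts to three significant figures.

11.0 W

Series elements share the same current, so find I first, then use P = I²R.
R_total = 3.90 + 1.80 + 4.70 = 10.40 Ω
I = V / R_total = 25.7 / 10.40 = 2.471 A
P_R2 = I² × R2 = (2.471)² × 1.80 = 10.99 W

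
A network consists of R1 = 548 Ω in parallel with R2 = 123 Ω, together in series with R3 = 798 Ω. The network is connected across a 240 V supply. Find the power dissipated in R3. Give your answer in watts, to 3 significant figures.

First find R_p for the parallel pair, then treat R_p + R3 as a series loop.
R_p = (548×123)/(548+123) = 100.5 Ω
R_total = R_p + 798 = 100.5 + 798 = 898.5 Ω
I = V / R_total = 240 / 898.5 = 0.2671 A
All the supply current flows through R3; use P = I²R3.
P_R3 = (0.2671)² × 798 = 56.94 W

56.9 W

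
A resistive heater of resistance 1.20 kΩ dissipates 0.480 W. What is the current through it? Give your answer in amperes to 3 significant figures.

0.0200 A

Inverting the appropriate power form: I = √(P / R).
I = √(0.480 / 1200) = 0.02000 A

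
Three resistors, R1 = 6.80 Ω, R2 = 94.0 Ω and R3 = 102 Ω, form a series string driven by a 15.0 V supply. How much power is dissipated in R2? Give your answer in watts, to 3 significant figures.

0.514 W

Since the resistors are in series they all carry the loop current I = V/R_total; the power in any one is I²R.
R_total = 6.80 + 94.0 + 102 = 202.8 Ω
I = V / R_total = 15.0 / 202.8 = 0.07396 A
P_R2 = I² × R2 = (0.07396)² × 94.0 = 0.5143 W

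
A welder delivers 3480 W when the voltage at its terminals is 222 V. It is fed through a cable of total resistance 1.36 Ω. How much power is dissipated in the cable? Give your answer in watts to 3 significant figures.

334 W

Line loss is just I²R for the cable — we know both I and R_line directly.
I = P / V = 3480 / 222 = 15.68 A through the cable.
P_line = I² R_line = (15.68)² × 1.36 = 334.2 W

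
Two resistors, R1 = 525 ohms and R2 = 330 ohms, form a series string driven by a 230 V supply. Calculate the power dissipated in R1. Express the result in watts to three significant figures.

In a series string the same current flows through every resistor — find that current, then P = I²R for the one we want.
R_total = 525 + 330 = 855.0 Ω
I = V / R_total = 230 / 855.0 = 0.2690 A
P_R1 = I² × R1 = (0.2690)² × 525 = 37.99 W

38.0 W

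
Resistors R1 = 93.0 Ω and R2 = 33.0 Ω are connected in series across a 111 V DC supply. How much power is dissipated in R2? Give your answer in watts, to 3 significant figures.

Every series element carries the same I. Get I from the total resistance, then P = I² × R2.
R_total = 93.0 + 33.0 = 126.0 Ω
I = V / R_total = 111 / 126.0 = 0.8810 A
P_R2 = I² × R2 = (0.8810)² × 33.0 = 25.61 W

25.6 W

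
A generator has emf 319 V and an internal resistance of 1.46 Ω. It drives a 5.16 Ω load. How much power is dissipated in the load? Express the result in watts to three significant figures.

With r and R in series, I = ε/(r+R); the load dissipates I²R.
I = ε / (r + R) = 319 / (1.46 + 5.16) = 48.19 A
P_load = I² R = (48.19)² × 5.16 = 11980 W

12000 W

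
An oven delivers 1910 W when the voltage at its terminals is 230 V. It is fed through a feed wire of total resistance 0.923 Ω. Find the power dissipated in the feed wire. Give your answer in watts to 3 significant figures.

Only the current and the line resistance are needed for the I²R loss.
I = P / V = 1910 / 230 = 8.304 A through the feed wire.
P_line = I² R_line = (8.304)² × 0.923 = 63.65 W

63.7 W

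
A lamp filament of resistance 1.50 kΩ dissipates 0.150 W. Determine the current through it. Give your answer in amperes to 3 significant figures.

Rearranging the power relation for the two known quantities gives I = √(P / R).
I = √(0.150 / 1500) = 0.01000 A

0.0100 A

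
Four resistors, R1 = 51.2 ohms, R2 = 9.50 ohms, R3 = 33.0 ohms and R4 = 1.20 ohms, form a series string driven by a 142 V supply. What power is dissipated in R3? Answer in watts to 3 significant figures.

The current is common to all series resistors; compute it, then apply P = I²R for the target.
R_total = 51.2 + 9.50 + 33.0 + 1.20 = 94.90 Ω
I = V / R_total = 142 / 94.90 = 1.496 A
P_R3 = I² × R3 = (1.496)² × 33.0 = 73.89 W

73.9 W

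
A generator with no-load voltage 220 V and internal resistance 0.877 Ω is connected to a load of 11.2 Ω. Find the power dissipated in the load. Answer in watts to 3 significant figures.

With r and R in series, I = ε/(r+R); the load dissipates I²R.
I = ε / (r + R) = 220 / (0.877 + 11.2) = 18.22 A
P_load = I² R = (18.22)² × 11.2 = 3717 W

3720 W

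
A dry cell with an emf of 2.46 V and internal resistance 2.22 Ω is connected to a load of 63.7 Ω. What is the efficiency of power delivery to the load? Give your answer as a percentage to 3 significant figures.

96.6 %

Efficiency is P_load / P_total. With a series r and R sharing the same I, P = I²R for each, so η = R/(R+r).
η = R / (R + r) = 63.7 / (63.7 + 2.22) = 0.9663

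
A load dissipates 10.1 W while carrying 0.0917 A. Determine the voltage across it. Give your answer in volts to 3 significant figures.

The two known quantities fix the third via V = P / I.
V = 10.1 / 0.09170 = 110.1 V

110 V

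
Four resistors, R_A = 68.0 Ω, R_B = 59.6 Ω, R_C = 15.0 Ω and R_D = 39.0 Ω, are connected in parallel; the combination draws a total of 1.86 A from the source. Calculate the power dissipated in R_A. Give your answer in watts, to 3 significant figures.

3.32 W

Only the total current is stated, so first find the parallel equivalent to get the voltage across the combination.
1/R_eq = 1/68.0 + 1/59.6 + 1/15.0 + 1/39.0 ⇒ R_eq = 8.078 Ω
V = I_total × R_eq = 1.860 × 8.078 = 15.03 V
P_R_A = V² / R_A = (15.03)² / 68.0 = 3.320 W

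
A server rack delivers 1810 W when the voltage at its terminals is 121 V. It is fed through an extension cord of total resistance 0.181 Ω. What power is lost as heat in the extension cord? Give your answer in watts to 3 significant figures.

40.5 W

The extension cord and load are in series, so the same current flows in both; the loss is I²R_line.
I = P / V = 1810 / 121 = 14.96 A through the extension cord.
P_line = I² R_line = (14.96)² × 0.181 = 40.50 W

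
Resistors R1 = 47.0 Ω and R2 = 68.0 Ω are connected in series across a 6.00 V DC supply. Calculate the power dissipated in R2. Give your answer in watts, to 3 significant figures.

0.185 W

Every series element carries the same I. Get I from the total resistance, then P = I² × R2.
R_total = 47.0 + 68.0 = 115.0 Ω
I = V / R_total = 6.00 / 115.0 = 0.05217 A
P_R2 = I² × R2 = (0.05217)² × 68.0 = 0.1851 W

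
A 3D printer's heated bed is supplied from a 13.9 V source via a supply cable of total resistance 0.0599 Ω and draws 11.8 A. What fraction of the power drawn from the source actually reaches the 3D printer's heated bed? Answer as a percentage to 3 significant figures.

94.9 %

The supply cable carries the full 11.8 A.
P_line = I² R_line = (11.80)² × 0.0599 = 8.340 W
P_source = V I = 13.9 × 11.80 = 164.0 W; P_load = 155.7 W
η = P_load / P_source = 155.7 / 164.0 = 0.9491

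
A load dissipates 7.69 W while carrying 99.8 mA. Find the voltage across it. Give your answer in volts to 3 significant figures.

77.1 V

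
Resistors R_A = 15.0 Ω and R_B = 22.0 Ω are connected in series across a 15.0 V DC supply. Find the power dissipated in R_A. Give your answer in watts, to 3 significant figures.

2.47 W

Every series element carries the same I. Get I from the total resistance, then P = I² × R_A.
R_total = 15.0 + 22.0 = 37.00 Ω
I = V / R_total = 15.0 / 37.00 = 0.4054 A
P_R_A = I² × R_A = (0.4054)² × 15.0 = 2.465 W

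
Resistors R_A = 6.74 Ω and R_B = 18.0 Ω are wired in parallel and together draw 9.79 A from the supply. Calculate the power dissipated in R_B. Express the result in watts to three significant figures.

128 W

Only the total current is stated, so first find the parallel equivalent to get the voltage across the combination.
1/R_eq = 1/6.74 + 1/18.0 ⇒ R_eq = 4.904 Ω
V = I_total × R_eq = 9.790 × 4.904 = 48.01 V
P_R_B = V² / R_B = (48.01)² / 18.0 = 128.0 W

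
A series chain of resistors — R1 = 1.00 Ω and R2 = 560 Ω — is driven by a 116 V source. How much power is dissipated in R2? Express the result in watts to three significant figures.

The current is common to all series resistors; compute it, then apply P = I²R for the target.
R_total = 1.00 + 560 = 561.0 Ω
I = V / R_total = 116 / 561.0 = 0.2068 A
P_R2 = I² × R2 = (0.2068)² × 560 = 23.94 W

23.9 W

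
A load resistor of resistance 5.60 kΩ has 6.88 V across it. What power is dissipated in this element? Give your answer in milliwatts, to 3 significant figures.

8.45 mW

We know the drop across the element and its resistance — P = V²/R, one step.
P = (6.88 V)² / 5600 Ω = 0.008453 W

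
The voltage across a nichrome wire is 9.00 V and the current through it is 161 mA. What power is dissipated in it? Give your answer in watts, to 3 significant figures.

1.45 W

V and I are known directly — P = V I, no intermediate step needed.
P = 9.00 V × 0.1610 A = 1.449 W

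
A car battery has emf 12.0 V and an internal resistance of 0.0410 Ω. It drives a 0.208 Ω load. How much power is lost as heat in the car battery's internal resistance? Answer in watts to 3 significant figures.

95.2 W

The source's internal resistance is just another series element carrying I; its dissipation is I²r.
I = ε / (r + R) = 12.0 / (0.0410 + 0.208) = 48.19 A
P_int = I² r = (48.19)² × 0.0410 = 95.22 W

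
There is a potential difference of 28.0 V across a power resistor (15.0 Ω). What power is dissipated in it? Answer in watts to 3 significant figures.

Voltage and resistance are given, so P = V²/R is the one-step route.
P = (28.0 V)² / 15.0 Ω = 52.27 W

52.3 W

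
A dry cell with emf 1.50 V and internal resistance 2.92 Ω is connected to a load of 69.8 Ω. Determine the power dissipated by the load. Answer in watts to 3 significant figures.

0.0297 W

The internal resistance and the load are in series, so the same I flows through both; get I from ε/(r+R), then I²R for the load.
I = ε / (r + R) = 1.50 / (2.92 + 69.8) = 0.02063 A
P_load = I² R = (0.02063)² × 69.8 = 0.02970 W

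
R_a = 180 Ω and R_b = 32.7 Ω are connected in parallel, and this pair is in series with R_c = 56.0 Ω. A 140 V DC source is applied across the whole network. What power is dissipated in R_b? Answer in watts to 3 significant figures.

Reduce the parallel combination to a single R_p; the circuit then becomes R_p in series with the remaining resistor.
R_p = (180×32.7)/(180+32.7) = 27.67 Ω
R_total = R_p + 56.0 = 27.67 + 56.0 = 83.67 Ω
I = V / R_total = 140 / 83.67 = 1.673 A
Voltage across the parallel pair: V_p = I × R_p = 1.673 × 27.67 = 46.30 V
Use P = V²/R for R_b with V = V_p.
P_R_b = (46.30)² / 32.7 = 65.56 W

65.6 W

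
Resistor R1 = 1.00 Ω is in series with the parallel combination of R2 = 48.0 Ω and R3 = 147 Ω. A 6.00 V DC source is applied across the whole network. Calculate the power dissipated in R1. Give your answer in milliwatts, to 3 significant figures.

Reduce the parallel pair to R_p first; the network is then a simple series string.
R_p = (48.0×147)/(48.0+147) = 36.18 Ω
R_total = 1.00 + 36.18 = 37.18 Ω
I = V / R_total = 6.00 / 37.18 = 0.1614 A
The full supply current passes through R1: P = I²R.
P_R1 = (0.1614)² × 1.00 = 0.02604 W

26.0 mW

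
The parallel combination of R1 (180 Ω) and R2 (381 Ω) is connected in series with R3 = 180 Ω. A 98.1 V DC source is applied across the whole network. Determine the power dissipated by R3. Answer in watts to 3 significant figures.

Combine R1 and R2 into their parallel equivalent first, reducing the network to two series resistors.
R_p = (180×381)/(180+381) = 122.2 Ω
R_total = R_p + 180 = 122.2 + 180 = 302.2 Ω
I = V / R_total = 98.1 / 302.2 = 0.3246 A
R3 carries the full series current, so P = I²R.
P_R3 = (0.3246)² × 180 = 18.96 W

19.0 W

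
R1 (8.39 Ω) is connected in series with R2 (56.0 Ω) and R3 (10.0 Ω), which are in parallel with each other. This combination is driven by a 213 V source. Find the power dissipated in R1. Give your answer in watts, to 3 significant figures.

Collapse R2‖R3 to a single equivalent, reducing the network to two series elements.
R_p = (56.0×10.0)/(56.0+10.0) = 8.485 Ω
R_total = 8.39 + 8.485 = 16.87 Ω
I = V / R_total = 213 / 16.87 = 12.62 A
R1 is in the main series path, so its power is I²R1.
P_R1 = (12.62)² × 8.39 = 1337 W

1340 W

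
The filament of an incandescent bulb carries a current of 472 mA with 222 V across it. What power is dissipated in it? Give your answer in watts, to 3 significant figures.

105 W

Both the voltage across and the current through the element are known, so P = V I applies directly.
P = 222 V × 0.4720 A = 104.8 W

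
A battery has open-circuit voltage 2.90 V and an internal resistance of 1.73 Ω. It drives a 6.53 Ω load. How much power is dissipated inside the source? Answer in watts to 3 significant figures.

r is in series with the load, so it carries the full circuit current — the loss in it is I²r.
I = ε / (r + R) = 2.90 / (1.73 + 6.53) = 0.3511 A
P_int = I² r = (0.3511)² × 1.73 = 0.2132 W

0.213 W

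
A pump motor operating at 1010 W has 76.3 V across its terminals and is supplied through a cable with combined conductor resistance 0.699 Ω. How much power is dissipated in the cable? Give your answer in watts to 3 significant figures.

The cable and load are in series, so the same current flows in both; the loss is I²R_line.
I = P / V = 1010 / 76.3 = 13.24 A through the cable.
P_line = I² R_line = (13.24)² × 0.699 = 122.5 W

122 W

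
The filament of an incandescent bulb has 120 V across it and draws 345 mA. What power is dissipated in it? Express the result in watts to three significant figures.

With V and I both given, power follows immediately from P = V I.
P = 120 V × 0.3450 A = 41.40 W

41.4 W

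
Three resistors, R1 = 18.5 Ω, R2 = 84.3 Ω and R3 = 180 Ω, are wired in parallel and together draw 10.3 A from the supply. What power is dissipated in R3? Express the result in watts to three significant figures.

The branches share the same voltage, but only the total current is given — find V from the equivalent resistance first.
1/R_eq = 1/18.5 + 1/84.3 + 1/180 ⇒ R_eq = 13.99 Ω
V = I_total × R_eq = 10.30 × 13.99 = 144.1 V
P_R3 = V² / R3 = (144.1)² / 180 = 115.4 W

115 W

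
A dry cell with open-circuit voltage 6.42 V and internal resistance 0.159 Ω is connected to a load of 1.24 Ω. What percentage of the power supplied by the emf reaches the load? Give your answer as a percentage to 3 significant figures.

The source delivers εI, of which I²R reaches the load and I²r is lost; since I is common, η = R/(R+r).
η = R / (R + r) = 1.24 / (1.24 + 0.159) = 0.8863

88.6 %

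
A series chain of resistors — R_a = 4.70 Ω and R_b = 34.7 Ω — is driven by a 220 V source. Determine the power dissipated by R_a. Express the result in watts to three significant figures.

The current is common to all series resistors; compute it, then apply P = I²R for the target.
R_total = 4.70 + 34.7 = 39.40 Ω
I = V / R_total = 220 / 39.40 = 5.584 A
P_R_a = I² × R_a = (5.584)² × 4.70 = 146.5 W

147 W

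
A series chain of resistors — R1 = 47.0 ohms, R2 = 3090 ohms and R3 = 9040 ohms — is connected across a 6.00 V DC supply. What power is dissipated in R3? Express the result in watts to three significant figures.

Series elements share the same current, so find I first, then use P = I²R.
R_total = 47.0 + 3090 + 9040 = 12180 Ω
I = V / R_total = 6.00 / 12180 = 0.0004927 A
P_R3 = I² × R3 = (0.0004927)² × 9040 = 0.002195 W

0.00219 W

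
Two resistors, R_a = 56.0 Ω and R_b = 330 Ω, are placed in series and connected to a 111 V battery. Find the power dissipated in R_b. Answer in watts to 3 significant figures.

27.3 W

In a series string the same current flows through every resistor — find that current, then P = I²R for the one we want.
R_total = 56.0 + 330 = 386.0 Ω
I = V / R_total = 111 / 386.0 = 0.2876 A
P_R_b = I² × R_b = (0.2876)² × 330 = 27.29 W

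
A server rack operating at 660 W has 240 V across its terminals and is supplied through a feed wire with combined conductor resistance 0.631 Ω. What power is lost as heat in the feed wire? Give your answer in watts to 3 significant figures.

4.77 W

Only the current and the line resistance are needed for the I²R loss.
I = P / V = 660 / 240 = 2.750 A through the feed wire.
P_line = I² R_line = (2.750)² × 0.631 = 4.772 W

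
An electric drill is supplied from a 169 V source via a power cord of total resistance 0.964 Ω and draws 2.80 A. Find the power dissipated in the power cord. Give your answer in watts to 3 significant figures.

7.56 W

The power cord is a series resistance carrying the load current; its dissipation is I²R_line.
The power cord carries the full 2.80 A.
P_line = I² R_line = (2.800)² × 0.964 = 7.558 W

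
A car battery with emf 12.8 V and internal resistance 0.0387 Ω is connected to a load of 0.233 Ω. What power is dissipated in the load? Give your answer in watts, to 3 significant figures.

517 W

With r and R in series, I = ε/(r+R); the load dissipates I²R.
I = ε / (r + R) = 12.8 / (0.0387 + 0.233) = 47.11 A
P_load = I² R = (47.11)² × 0.233 = 517.1 W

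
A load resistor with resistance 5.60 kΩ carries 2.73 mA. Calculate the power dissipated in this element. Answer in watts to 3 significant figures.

0.0417 W

The current through and the resistance of the element are both given; use P = I²R.
P = (0.002730 A)² × 5600 Ω = 0.04174 W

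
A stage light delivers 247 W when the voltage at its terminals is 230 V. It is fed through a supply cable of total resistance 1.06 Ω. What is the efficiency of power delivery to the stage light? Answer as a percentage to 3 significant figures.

99.5 %

I = P / V = 247 / 230 = 1.074 A through the supply cable.
P_line = I² R_line = (1.074)² × 1.06 = 1.222 W
P_source = P_load + P_line = 247.0 + 1.222 = 248.2 W
η = P_load / P_source = 247.0 / 248.2 = 0.9951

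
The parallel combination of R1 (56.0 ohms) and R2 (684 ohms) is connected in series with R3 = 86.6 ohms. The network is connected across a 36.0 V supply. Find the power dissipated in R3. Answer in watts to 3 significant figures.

5.86 W

Reduce the parallel combination to a single R_p; the circuit then becomes R_p in series with the remaining resistor.
R_p = (56.0×684)/(56.0+684) = 51.76 Ω
R_total = R_p + 86.6 = 51.76 + 86.6 = 138.4 Ω
I = V / R_total = 36.0 / 138.4 = 0.2602 A
All the supply current flows through R3; use P = I²R3.
P_R3 = (0.2602)² × 86.6 = 5.863 W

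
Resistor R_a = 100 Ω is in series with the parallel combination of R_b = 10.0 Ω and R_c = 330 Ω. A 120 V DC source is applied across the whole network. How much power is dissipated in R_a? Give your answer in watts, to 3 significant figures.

First combine the parallel branches into one equivalent R_p, then R_a + R_p is a series pair.
R_p = (10.0×330)/(10.0+330) = 9.706 Ω
R_total = 100 + 9.706 = 109.7 Ω
I = V / R_total = 120 / 109.7 = 1.094 A
All the current flows through R_a; use P = I²R.
P_R_a = (1.094)² × 100 = 119.6 W

120 W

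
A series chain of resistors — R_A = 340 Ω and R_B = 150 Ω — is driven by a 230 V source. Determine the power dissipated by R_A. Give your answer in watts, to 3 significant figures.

The current is common to all series resistors; compute it, then apply P = I²R for the target.
R_total = 340 + 150 = 490.0 Ω
I = V / R_total = 230 / 490.0 = 0.4694 A
P_R_A = I² × R_A = (0.4694)² × 340 = 74.91 W

74.9 W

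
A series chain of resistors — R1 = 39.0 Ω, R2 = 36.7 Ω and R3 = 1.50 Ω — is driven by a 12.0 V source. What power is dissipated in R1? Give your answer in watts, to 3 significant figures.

In a series string the same current flows through every resistor — find that current, then P = I²R for the one we want.
R_total = 39.0 + 36.7 + 1.50 = 77.20 Ω
I = V / R_total = 12.0 / 77.20 = 0.1554 A
P_R1 = I² × R1 = (0.1554)² × 39.0 = 0.9423 W

0.942 W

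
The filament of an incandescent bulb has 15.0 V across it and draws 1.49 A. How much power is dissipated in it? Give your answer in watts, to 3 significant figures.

Both the voltage across and the current through the element are known, so P = V I applies directly.
P = 15.0 V × 1.490 A = 22.35 W

22.4 W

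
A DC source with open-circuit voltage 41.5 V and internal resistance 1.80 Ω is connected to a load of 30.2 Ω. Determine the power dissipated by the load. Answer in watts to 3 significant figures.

The internal resistance and the load are in series, so the same I flows through both; get I from ε/(r+R), then I²R for the load.
I = ε / (r + R) = 41.5 / (1.80 + 30.2) = 1.297 A
P_load = I² R = (1.297)² × 30.2 = 50.79 W

50.8 W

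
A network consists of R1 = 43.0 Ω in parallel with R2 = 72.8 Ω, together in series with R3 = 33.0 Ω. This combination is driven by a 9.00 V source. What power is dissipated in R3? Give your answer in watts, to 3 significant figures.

0.742 W

Reduce the parallel combination to a single R_p; the circuit then becomes R_p in series with the remaining resistor.
R_p = (43.0×72.8)/(43.0+72.8) = 27.03 Ω
R_total = R_p + 33.0 = 27.03 + 33.0 = 60.03 Ω
I = V / R_total = 9.00 / 60.03 = 0.1499 A
R3 is the series element, so its power is I²R.
P_R3 = (0.1499)² × 33.0 = 0.7417 W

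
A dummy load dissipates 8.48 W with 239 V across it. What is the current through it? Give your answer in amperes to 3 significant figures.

The two known quantities fix the third via I = P / V.
I = 8.48 / 239 = 0.03548 A

0.0355 A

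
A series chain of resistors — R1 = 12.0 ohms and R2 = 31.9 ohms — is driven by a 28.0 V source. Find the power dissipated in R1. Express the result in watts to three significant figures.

4.88 W

Every series element carries the same I. Get I from the total resistance, then P = I² × R1.
R_total = 12.0 + 31.9 = 43.90 Ω
I = V / R_total = 28.0 / 43.90 = 0.6378 A
P_R1 = I² × R1 = (0.6378)² × 12.0 = 4.882 W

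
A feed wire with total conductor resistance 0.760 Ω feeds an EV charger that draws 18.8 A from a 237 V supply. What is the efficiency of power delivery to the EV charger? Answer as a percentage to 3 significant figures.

The feed wire carries the full 18.8 A.
P_line = I² R_line = (18.80)² × 0.760 = 268.6 W
P_source = V I = 237 × 18.80 = 4456 W; P_load = 4187 W
η = P_load / P_source = 4187 / 4456 = 0.9397

94.0 %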